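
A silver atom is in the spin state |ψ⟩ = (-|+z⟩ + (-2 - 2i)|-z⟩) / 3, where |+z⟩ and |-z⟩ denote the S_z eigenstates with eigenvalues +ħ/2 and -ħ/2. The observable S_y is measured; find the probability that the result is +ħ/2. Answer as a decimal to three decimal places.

|+y⟩ = (|+z⟩ + i|-z⟩)/√2, so ⟨+y|ψ⟩ = (-3 + 2i) / (√2·3).
P = |-3 + 2i|² / 18 = 13/18.

0.722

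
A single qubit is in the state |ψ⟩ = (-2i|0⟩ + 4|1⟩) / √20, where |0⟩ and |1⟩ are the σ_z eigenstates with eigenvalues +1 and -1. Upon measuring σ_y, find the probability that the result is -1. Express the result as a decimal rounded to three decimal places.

|-y⟩ = (|0⟩ - i|1⟩)/√2, so ⟨-y|ψ⟩ = (2i) / (√2·√20).
P = |2i|² / 40 = 4/40.

0.100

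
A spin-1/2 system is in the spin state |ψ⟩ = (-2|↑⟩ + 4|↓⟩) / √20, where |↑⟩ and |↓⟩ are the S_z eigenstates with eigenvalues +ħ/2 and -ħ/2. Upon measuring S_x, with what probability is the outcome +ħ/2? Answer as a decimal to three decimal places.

0.100

|+x⟩ = (|↑⟩ + |↓⟩)/√2, so ⟨+x|ψ⟩ = (2) / (√2·√20).
P = |2|² / 40 = 4/40.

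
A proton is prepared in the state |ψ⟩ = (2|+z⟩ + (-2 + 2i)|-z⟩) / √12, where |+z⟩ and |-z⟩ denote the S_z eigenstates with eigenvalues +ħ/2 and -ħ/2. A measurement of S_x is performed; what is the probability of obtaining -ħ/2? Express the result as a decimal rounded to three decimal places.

0.833

|-x⟩ = (|+z⟩ - |-z⟩)/√2, so ⟨-x|ψ⟩ = (4 - 2i) / (√2·√12).
P = |4 - 2i|² / 24 = 20/24.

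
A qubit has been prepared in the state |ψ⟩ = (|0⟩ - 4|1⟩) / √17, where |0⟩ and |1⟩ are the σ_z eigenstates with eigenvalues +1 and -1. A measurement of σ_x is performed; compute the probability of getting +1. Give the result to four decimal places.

|+x⟩ = (|0⟩ + |1⟩)/√2, so ⟨+x|ψ⟩ = (-3) / (√2·√17).
P = |-3|² / 34 = 9/34.

0.2647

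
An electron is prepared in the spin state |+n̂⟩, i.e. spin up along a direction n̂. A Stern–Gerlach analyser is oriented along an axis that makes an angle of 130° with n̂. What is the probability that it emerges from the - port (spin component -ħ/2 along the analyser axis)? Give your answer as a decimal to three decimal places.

0.821

For spin-½, the probability of finding spin-up along an axis at angle θ to the initial spin direction is cos²(θ/2); spin-down is sin²(θ/2).
θ = 130°, so P = sin²(65°) ≈ 0.821.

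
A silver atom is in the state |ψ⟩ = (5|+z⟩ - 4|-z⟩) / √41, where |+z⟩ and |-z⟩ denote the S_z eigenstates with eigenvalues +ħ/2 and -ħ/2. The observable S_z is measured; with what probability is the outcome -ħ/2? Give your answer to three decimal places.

0.390

The -ħ/2 outcome corresponds to |-z⟩. Its amplitude in |ψ⟩ is -4/√41.
P = |-4|² / 41 = 16/41.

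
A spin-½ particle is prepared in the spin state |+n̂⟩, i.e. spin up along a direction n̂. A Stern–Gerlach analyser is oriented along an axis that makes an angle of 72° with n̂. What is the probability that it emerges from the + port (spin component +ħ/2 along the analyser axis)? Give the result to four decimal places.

For spin-½, the probability of finding spin-up along an axis at angle θ to the initial spin direction is cos²(θ/2); spin-down is sin²(θ/2).
θ = 72°, so P = cos²(36°) ≈ 0.6545.

0.6545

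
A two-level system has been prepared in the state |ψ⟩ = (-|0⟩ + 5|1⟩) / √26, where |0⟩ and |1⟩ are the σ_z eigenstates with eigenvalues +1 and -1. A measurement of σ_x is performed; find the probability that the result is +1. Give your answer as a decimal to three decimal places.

0.308

|+x⟩ = (|0⟩ + |1⟩)/√2, so ⟨+x|ψ⟩ = (4) / (√2·√26).
P = |4|² / 52 = 16/52.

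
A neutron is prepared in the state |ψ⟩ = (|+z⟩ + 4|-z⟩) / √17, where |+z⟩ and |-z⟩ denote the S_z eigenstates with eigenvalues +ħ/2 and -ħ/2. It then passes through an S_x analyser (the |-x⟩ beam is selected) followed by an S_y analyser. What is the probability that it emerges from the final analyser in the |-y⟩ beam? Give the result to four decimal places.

0.1324

First analyser (S_x): P(|-x⟩) = |⟨-x|ψ⟩|² = 9/34.
After stage 1 the state is |-x⟩; P(|-y⟩) = |⟨-y|-x⟩|² = 1/2.
Joint probability = 9/34 × 1/2 = 0.1324.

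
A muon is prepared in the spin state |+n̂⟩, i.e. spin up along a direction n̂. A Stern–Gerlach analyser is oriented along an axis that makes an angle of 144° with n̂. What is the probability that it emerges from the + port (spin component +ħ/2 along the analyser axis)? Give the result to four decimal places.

For spin-½, the probability of finding spin-up along an axis at angle θ to the initial spin direction is cos²(θ/2); spin-down is sin²(θ/2).
θ = 144°, so P = cos²(72°) ≈ 0.0955.

0.0955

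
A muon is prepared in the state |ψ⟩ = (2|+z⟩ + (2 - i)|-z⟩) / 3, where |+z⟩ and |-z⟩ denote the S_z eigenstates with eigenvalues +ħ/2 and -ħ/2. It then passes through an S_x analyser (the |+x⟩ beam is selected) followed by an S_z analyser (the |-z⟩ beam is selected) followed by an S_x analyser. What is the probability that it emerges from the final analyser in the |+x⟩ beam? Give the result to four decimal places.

0.2361

First analyser (S_x): P(|+x⟩) = |⟨+x|ψ⟩|² = 17/18.
After stage 1 the state is |+x⟩; P(|-z⟩) = |⟨-z|+x⟩|² = 1/2.
After stage 2 the state is |-z⟩; P(|+x⟩) = |⟨+x|-z⟩|² = 1/2.
Joint probability = 17/18 × 1/2 × 1/2 = 0.2361.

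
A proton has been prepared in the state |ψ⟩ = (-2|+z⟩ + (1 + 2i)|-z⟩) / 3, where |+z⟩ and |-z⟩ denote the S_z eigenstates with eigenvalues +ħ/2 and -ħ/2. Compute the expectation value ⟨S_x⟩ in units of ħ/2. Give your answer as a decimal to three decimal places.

⟨σ_x⟩ = 2 Re(a* b)/(|a|²+|b|²) with a = -2, b = (1 + 2i).
a* b = (-2 - 4i), so ⟨σ_x⟩ = -4/9.
⟨S_x⟩ = (ħ/2)·⟨σ_x⟩.

-0.444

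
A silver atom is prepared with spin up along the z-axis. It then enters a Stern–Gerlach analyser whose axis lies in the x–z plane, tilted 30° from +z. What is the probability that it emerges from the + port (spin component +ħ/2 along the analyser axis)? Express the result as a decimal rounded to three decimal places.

For spin-½, the probability of finding spin-up along an axis at angle θ to the initial spin direction is cos²(θ/2); spin-down is sin²(θ/2).
θ = 30°, so P = cos²(15°) ≈ 0.933.

0.933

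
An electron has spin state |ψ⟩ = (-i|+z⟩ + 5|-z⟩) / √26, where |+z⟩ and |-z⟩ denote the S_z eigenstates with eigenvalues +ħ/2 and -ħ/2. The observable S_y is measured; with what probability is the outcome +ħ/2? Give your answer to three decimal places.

0.692

|+y⟩ = (|+z⟩ + i|-z⟩)/√2, so ⟨+y|ψ⟩ = (-6i) / (√2·√26).
P = |-6i|² / 52 = 36/52.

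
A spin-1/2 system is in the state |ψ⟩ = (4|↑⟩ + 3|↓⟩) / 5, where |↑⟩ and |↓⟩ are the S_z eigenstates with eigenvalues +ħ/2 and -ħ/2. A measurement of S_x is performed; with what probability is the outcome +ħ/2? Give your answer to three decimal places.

|+x⟩ = (|↑⟩ + |↓⟩)/√2, so ⟨+x|ψ⟩ = (7) / (√2·5).
P = |7|² / 50 = 49/50.

0.980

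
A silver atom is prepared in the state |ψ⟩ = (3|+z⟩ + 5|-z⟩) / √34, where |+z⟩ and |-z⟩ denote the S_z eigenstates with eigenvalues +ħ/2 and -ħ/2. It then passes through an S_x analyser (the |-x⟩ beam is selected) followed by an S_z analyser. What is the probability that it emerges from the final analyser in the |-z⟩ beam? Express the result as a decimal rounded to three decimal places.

0.029

First analyser (S_x): P(|-x⟩) = |⟨-x|ψ⟩|² = 4/68.
After stage 1 the state is |-x⟩; P(|-z⟩) = |⟨-z|-x⟩|² = 1/2.
Joint probability = 4/68 × 1/2 = 0.029.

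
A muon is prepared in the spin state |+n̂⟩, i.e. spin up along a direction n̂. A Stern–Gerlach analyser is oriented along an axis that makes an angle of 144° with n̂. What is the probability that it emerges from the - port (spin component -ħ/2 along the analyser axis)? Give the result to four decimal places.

0.9045

For spin-½, the probability of finding spin-up along an axis at angle θ to the initial spin direction is cos²(θ/2); spin-down is sin²(θ/2).
θ = 144°, so P = sin²(72°) ≈ 0.9045.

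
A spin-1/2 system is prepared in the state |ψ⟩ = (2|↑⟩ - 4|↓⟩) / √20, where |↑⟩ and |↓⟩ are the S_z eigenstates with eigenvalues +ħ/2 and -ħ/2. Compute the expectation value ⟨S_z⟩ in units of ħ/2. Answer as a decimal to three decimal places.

-0.600

⟨σ_z⟩ = |a|² - |b|² divided by |a|²+|b|², with a, b the |↑⟩, |↓⟩ amplitudes.
= (4 - 16)/20 = -12/20.
⟨S_z⟩ = (ħ/2)·⟨σ_z⟩.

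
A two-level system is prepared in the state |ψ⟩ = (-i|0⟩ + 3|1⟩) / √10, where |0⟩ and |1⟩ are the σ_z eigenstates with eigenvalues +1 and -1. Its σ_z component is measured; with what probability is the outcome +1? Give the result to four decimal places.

0.1000

The +1 outcome corresponds to |0⟩. Its amplitude in |ψ⟩ is -i/√10.
P = |-i|² / 10 = 1/10.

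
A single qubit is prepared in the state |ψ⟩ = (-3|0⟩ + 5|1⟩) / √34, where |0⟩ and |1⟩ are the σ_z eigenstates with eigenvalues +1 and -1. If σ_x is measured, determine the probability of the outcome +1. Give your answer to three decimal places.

0.059

|+x⟩ = (|0⟩ + |1⟩)/√2, so ⟨+x|ψ⟩ = (2) / (√2·√34).
P = |2|² / 68 = 4/68.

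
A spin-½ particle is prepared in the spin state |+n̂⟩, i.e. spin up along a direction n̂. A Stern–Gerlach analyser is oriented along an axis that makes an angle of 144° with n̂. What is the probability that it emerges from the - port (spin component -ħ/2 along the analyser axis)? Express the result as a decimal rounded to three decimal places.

0.905

For spin-½, the probability of finding spin-up along an axis at angle θ to the initial spin direction is cos²(θ/2); spin-down is sin²(θ/2).
θ = 144°, so P = sin²(72°) ≈ 0.905.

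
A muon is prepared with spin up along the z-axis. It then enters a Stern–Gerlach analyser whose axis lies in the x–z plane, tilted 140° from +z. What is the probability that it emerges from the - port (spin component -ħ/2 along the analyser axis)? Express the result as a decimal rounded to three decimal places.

For spin-½, the probability of finding spin-up along an axis at angle θ to the initial spin direction is cos²(θ/2); spin-down is sin²(θ/2).
θ = 140°, so P = sin²(70°) ≈ 0.883.

0.883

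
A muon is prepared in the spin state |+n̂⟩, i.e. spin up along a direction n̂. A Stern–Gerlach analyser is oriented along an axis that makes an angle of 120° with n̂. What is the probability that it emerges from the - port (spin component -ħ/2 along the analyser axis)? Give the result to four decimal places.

For spin-½, the probability of finding spin-up along an axis at angle θ to the initial spin direction is cos²(θ/2); spin-down is sin²(θ/2).
θ = 120°, so P = sin²(60°) ≈ 0.7500.

0.7500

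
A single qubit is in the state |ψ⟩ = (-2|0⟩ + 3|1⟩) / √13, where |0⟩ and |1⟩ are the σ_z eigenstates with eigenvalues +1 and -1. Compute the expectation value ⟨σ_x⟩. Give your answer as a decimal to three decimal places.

-0.923

⟨σ_x⟩ = 2 Re(a* b)/(|a|²+|b|²) with a = -2, b = 3.
a* b = -6, so ⟨σ_x⟩ = -12/13.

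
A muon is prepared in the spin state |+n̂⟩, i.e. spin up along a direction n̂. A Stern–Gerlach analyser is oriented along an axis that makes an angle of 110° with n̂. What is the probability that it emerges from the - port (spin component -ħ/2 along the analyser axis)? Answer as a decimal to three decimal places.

For spin-½, the probability of finding spin-up along an axis at angle θ to the initial spin direction is cos²(θ/2); spin-down is sin²(θ/2).
θ = 110°, so P = sin²(55°) ≈ 0.671.

0.671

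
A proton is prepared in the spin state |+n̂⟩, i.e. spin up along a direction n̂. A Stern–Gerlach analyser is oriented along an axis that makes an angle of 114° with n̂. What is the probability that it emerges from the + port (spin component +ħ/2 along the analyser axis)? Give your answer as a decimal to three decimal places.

For spin-½, the probability of finding spin-up along an axis at angle θ to the initial spin direction is cos²(θ/2); spin-down is sin²(θ/2).
θ = 114°, so P = cos²(57°) ≈ 0.297.

0.297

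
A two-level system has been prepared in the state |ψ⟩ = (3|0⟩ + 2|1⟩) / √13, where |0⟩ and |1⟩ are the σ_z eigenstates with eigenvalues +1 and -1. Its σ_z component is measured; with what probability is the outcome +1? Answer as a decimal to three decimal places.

The +1 outcome corresponds to |0⟩. Its amplitude in |ψ⟩ is 3/√13.
P = |3|² / 13 = 9/13.

0.692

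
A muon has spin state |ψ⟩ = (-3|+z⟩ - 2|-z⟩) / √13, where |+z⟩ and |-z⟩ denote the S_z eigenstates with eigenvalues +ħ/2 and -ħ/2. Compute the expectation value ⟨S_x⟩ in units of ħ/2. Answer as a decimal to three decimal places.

0.923

⟨σ_x⟩ = 2 Re(a* b)/(|a|²+|b|²) with a = -3, b = -2.
a* b = 6, so ⟨σ_x⟩ = 12/13.
⟨S_x⟩ = (ħ/2)·⟨σ_x⟩.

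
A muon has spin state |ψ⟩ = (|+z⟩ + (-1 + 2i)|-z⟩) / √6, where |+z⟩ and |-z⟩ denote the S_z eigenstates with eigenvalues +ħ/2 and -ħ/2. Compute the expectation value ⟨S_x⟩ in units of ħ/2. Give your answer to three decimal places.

-0.333

⟨σ_x⟩ = 2 Re(a* b)/(|a|²+|b|²) with a = 1, b = (-1 + 2i).
a* b = (-1 + 2i), so ⟨σ_x⟩ = -2/6.
⟨S_x⟩ = (ħ/2)·⟨σ_x⟩.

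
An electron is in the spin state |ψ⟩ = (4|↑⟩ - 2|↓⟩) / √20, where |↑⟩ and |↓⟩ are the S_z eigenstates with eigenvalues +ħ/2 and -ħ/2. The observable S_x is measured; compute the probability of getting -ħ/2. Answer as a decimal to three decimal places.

0.900

|-x⟩ = (|↑⟩ - |↓⟩)/√2, so ⟨-x|ψ⟩ = (6) / (√2·√20).
P = |6|² / 40 = 36/40.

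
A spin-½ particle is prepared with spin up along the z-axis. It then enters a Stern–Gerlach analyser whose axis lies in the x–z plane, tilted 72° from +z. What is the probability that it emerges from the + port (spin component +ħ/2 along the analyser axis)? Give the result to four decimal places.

For spin-½, the probability of finding spin-up along an axis at angle θ to the initial spin direction is cos²(θ/2); spin-down is sin²(θ/2).
θ = 72°, so P = cos²(36°) ≈ 0.6545.

0.6545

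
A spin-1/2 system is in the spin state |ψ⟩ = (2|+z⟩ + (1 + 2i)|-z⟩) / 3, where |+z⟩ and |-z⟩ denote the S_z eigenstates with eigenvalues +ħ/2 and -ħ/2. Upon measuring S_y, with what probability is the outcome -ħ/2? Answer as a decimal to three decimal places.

0.056

|-y⟩ = (|+z⟩ - i|-z⟩)/√2, so ⟨-y|ψ⟩ = (i) / (√2·3).
P = |i|² / 18 = 1/18.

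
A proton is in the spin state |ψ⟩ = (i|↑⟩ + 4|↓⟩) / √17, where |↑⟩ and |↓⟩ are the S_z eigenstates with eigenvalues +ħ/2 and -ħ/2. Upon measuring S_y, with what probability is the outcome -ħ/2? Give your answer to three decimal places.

0.735

|-y⟩ = (|↑⟩ - i|↓⟩)/√2, so ⟨-y|ψ⟩ = (5i) / (√2·√17).
P = |5i|² / 34 = 25/34.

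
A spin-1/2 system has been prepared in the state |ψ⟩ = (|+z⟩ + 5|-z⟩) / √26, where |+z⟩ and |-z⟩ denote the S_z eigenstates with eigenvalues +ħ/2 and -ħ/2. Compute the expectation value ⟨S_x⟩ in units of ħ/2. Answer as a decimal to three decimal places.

⟨σ_x⟩ = 2 Re(a* b)/(|a|²+|b|²) with a = 1, b = 5.
a* b = 5, so ⟨σ_x⟩ = 10/26.
⟨S_x⟩ = (ħ/2)·⟨σ_x⟩.

0.385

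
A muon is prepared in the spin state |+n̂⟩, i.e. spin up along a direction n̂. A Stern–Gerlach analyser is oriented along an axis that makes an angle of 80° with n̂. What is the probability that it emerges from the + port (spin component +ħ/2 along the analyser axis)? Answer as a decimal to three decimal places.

0.587

For spin-½, the probability of finding spin-up along an axis at angle θ to the initial spin direction is cos²(θ/2); spin-down is sin²(θ/2).
θ = 80°, so P = cos²(40°) ≈ 0.587.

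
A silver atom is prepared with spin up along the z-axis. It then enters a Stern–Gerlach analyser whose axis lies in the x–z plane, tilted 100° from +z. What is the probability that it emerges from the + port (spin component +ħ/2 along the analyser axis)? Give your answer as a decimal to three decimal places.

0.413

For spin-½, the probability of finding spin-up along an axis at angle θ to the initial spin direction is cos²(θ/2); spin-down is sin²(θ/2).
θ = 100°, so P = cos²(50°) ≈ 0.413.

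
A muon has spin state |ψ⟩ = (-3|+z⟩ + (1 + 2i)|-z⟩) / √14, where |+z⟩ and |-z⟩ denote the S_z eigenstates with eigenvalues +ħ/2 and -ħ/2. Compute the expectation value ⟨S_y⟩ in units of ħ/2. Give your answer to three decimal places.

⟨σ_y⟩ = 2 Im(a* b)/(|a|²+|b|²) with a = -3, b = (1 + 2i).
a* b = (-3 - 6i), so ⟨σ_y⟩ = -12/14.
⟨S_y⟩ = (ħ/2)·⟨σ_y⟩.

-0.857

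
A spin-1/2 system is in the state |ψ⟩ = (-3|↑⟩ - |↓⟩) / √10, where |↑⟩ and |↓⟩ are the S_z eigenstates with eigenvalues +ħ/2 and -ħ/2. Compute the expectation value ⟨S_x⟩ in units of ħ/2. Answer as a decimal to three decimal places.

0.600

⟨σ_x⟩ = 2 Re(a* b)/(|a|²+|b|²) with a = -3, b = -1.
a* b = 3, so ⟨σ_x⟩ = 6/10.
⟨S_x⟩ = (ħ/2)·⟨σ_x⟩.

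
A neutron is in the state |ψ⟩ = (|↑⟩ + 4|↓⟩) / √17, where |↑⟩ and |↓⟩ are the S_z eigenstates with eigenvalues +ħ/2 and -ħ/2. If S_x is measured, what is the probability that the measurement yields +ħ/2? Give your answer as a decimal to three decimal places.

0.735

|+x⟩ = (|↑⟩ + |↓⟩)/√2, so ⟨+x|ψ⟩ = (5) / (√2·√17).
P = |5|² / 34 = 25/34.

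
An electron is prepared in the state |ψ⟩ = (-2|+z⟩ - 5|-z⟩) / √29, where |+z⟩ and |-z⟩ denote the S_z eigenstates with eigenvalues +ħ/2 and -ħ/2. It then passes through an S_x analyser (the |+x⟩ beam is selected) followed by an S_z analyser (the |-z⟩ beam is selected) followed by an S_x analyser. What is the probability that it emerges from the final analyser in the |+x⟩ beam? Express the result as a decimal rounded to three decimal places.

First analyser (S_x): P(|+x⟩) = |⟨+x|ψ⟩|² = 49/58.
After stage 1 the state is |+x⟩; P(|-z⟩) = |⟨-z|+x⟩|² = 1/2.
After stage 2 the state is |-z⟩; P(|+x⟩) = |⟨+x|-z⟩|² = 1/2.
Joint probability = 49/58 × 1/2 × 1/2 = 0.211.

0.211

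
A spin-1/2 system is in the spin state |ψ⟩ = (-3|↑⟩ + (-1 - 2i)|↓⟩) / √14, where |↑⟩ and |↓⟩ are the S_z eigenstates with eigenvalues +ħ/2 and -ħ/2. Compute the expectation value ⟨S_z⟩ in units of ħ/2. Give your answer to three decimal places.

0.286

⟨σ_z⟩ = |a|² - |b|² divided by |a|²+|b|², with a, b the |↑⟩, |↓⟩ amplitudes.
= (9 - 5)/14 = 4/14.
⟨S_z⟩ = (ħ/2)·⟨σ_z⟩.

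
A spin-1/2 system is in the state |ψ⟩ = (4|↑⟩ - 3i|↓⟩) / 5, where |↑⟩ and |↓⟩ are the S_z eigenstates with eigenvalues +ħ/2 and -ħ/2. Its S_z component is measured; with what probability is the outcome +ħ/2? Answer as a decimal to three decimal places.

The +ħ/2 outcome corresponds to |↑⟩. Its amplitude in |ψ⟩ is 4/5.
P = |4|² / 25 = 16/25.

0.640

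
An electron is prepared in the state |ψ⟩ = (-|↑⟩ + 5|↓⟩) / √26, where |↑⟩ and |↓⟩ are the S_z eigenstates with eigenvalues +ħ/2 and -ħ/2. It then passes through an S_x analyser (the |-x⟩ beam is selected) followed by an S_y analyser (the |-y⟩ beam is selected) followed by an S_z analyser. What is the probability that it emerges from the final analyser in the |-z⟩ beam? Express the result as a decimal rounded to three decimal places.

0.173

First analyser (S_x): P(|-x⟩) = |⟨-x|ψ⟩|² = 36/52.
After stage 1 the state is |-x⟩; P(|-y⟩) = |⟨-y|-x⟩|² = 1/2.
After stage 2 the state is |-y⟩; P(|-z⟩) = |⟨-z|-y⟩|² = 1/2.
Joint probability = 36/52 × 1/2 × 1/2 = 0.173.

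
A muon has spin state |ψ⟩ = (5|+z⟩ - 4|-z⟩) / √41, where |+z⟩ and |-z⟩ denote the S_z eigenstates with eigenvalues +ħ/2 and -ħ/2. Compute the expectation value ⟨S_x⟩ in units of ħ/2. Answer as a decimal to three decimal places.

-0.976

⟨σ_x⟩ = 2 Re(a* b)/(|a|²+|b|²) with a = 5, b = -4.
a* b = -20, so ⟨σ_x⟩ = -40/41.
⟨S_x⟩ = (ħ/2)·⟨σ_x⟩.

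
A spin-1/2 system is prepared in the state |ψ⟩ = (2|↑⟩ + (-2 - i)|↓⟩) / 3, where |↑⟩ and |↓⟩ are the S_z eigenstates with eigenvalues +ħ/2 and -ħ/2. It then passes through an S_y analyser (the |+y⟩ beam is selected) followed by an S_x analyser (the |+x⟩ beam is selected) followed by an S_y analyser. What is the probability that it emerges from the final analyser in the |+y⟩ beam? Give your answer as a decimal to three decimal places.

First analyser (S_y): P(|+y⟩) = |⟨+y|ψ⟩|² = 5/18.
After stage 1 the state is |+y⟩; P(|+x⟩) = |⟨+x|+y⟩|² = 1/2.
After stage 2 the state is |+x⟩; P(|+y⟩) = |⟨+y|+x⟩|² = 1/2.
Joint probability = 5/18 × 1/2 × 1/2 = 0.069.

0.069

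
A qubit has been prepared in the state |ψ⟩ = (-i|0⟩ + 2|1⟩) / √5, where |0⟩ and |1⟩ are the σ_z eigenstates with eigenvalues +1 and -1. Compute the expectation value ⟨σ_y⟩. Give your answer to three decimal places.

⟨σ_y⟩ = 2 Im(a* b)/(|a|²+|b|²) with a = -i, b = 2.
a* b = 2i, so ⟨σ_y⟩ = 4/5.

0.800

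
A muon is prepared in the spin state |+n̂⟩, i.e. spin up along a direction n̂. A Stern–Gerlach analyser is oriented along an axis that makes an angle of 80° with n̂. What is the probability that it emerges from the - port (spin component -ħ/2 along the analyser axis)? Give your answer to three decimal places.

For spin-½, the probability of finding spin-up along an axis at angle θ to the initial spin direction is cos²(θ/2); spin-down is sin²(θ/2).
θ = 80°, so P = sin²(40°) ≈ 0.413.

0.413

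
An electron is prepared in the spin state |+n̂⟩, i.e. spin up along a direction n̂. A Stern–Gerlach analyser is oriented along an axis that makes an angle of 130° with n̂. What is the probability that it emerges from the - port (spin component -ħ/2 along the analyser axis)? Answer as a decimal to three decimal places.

For spin-½, the probability of finding spin-up along an axis at angle θ to the initial spin direction is cos²(θ/2); spin-down is sin²(θ/2).
θ = 130°, so P = sin²(65°) ≈ 0.821.

0.821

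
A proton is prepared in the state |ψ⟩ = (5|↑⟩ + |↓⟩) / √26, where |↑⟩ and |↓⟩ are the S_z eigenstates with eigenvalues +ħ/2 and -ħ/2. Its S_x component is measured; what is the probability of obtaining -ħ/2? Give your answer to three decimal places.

0.308

|-x⟩ = (|↑⟩ - |↓⟩)/√2, so ⟨-x|ψ⟩ = (4) / (√2·√26).
P = |4|² / 52 = 16/52.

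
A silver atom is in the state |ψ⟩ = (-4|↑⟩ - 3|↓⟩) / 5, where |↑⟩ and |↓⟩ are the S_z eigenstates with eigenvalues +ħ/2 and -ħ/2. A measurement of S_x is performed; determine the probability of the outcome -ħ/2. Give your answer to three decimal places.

|-x⟩ = (|↑⟩ - |↓⟩)/√2, so ⟨-x|ψ⟩ = (-1) / (√2·5).
P = |-1|² / 50 = 1/50.

0.020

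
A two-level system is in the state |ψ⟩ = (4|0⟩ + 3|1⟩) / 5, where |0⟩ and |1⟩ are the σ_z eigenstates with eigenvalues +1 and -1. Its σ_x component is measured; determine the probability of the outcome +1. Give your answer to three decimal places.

|+x⟩ = (|0⟩ + |1⟩)/√2, so ⟨+x|ψ⟩ = (7) / (√2·5).
P = |7|² / 50 = 49/50.

0.980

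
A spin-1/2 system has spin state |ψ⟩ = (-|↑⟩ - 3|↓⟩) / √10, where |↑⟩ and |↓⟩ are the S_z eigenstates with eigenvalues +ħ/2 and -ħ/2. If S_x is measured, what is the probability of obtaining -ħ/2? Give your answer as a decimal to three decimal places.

|-x⟩ = (|↑⟩ - |↓⟩)/√2, so ⟨-x|ψ⟩ = (2) / (√2·√10).
P = |2|² / 20 = 4/20.

0.200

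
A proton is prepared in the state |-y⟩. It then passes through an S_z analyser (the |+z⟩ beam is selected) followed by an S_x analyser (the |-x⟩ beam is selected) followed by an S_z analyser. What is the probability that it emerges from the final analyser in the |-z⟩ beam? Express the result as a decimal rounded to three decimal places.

First analyser (S_z): from |-y⟩, P(|+z⟩) = 1/2.
After stage 1 the state is |+z⟩; P(|-x⟩) = |⟨-x|+z⟩|² = 1/2.
After stage 2 the state is |-x⟩; P(|-z⟩) = |⟨-z|-x⟩|² = 1/2.
Joint probability = 1/2 × 1/2 × 1/2 = 0.125.

0.125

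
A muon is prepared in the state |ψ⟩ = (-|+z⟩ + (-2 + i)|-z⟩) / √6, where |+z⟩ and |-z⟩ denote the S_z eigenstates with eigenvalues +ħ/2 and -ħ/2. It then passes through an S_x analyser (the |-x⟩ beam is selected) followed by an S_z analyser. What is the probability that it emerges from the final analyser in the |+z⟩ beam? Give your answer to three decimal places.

First analyser (S_x): P(|-x⟩) = |⟨-x|ψ⟩|² = 2/12.
After stage 1 the state is |-x⟩; P(|+z⟩) = |⟨+z|-x⟩|² = 1/2.
Joint probability = 2/12 × 1/2 = 0.083.

0.083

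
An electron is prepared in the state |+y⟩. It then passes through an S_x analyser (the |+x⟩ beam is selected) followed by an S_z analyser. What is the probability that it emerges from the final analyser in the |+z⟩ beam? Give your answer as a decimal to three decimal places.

First analyser (S_x): from |+y⟩, P(|+x⟩) = 1/2.
After stage 1 the state is |+x⟩; P(|+z⟩) = |⟨+z|+x⟩|² = 1/2.
Joint probability = 1/2 × 1/2 = 0.250.

0.250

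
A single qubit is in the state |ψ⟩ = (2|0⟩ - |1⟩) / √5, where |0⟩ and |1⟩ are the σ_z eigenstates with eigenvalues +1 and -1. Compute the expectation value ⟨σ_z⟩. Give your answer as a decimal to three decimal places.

⟨σ_z⟩ = |a|² - |b|² divided by |a|²+|b|², with a, b the |0⟩, |1⟩ amplitudes.
= (4 - 1)/5 = 3/5.

0.600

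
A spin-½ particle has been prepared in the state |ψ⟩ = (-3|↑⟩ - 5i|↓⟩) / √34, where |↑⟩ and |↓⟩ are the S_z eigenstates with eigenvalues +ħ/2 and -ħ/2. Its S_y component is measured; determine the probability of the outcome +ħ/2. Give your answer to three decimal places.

|+y⟩ = (|↑⟩ + i|↓⟩)/√2, so ⟨+y|ψ⟩ = (-8) / (√2·√34).
P = |-8|² / 68 = 64/68.

0.941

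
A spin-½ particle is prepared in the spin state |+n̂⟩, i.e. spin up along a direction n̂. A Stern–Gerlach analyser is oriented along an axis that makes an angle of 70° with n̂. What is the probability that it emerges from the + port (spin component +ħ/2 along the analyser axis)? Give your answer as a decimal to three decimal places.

For spin-½, the probability of finding spin-up along an axis at angle θ to the initial spin direction is cos²(θ/2); spin-down is sin²(θ/2).
θ = 70°, so P = cos²(35°) ≈ 0.671.

0.671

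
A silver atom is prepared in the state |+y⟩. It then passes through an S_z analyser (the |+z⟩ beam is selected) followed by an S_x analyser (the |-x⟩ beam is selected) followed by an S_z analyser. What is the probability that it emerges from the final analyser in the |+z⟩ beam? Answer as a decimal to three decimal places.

First analyser (S_z): from |+y⟩, P(|+z⟩) = 1/2.
After stage 1 the state is |+z⟩; P(|-x⟩) = |⟨-x|+z⟩|² = 1/2.
After stage 2 the state is |-x⟩; P(|+z⟩) = |⟨+z|-x⟩|² = 1/2.
Joint probability = 1/2 × 1/2 × 1/2 = 0.125.

0.125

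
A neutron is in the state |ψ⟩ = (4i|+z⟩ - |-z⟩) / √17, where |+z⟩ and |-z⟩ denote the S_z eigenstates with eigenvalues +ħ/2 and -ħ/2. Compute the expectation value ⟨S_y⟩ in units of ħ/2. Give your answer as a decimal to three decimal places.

⟨σ_y⟩ = 2 Im(a* b)/(|a|²+|b|²) with a = 4i, b = -1.
a* b = 4i, so ⟨σ_y⟩ = 8/17.
⟨S_y⟩ = (ħ/2)·⟨σ_y⟩.

0.471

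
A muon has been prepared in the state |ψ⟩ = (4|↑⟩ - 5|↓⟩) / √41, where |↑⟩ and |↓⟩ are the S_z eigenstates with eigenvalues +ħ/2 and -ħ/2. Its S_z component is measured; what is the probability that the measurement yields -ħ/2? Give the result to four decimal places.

0.6098

The -ħ/2 outcome corresponds to |↓⟩. Its amplitude in |ψ⟩ is -5/√41.
P = |-5|² / 41 = 25/41.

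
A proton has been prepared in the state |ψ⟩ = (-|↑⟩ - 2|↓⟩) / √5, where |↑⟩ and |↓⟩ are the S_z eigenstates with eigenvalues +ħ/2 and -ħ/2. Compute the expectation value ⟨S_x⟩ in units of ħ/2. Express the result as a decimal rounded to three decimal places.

0.800

⟨σ_x⟩ = 2 Re(a* b)/(|a|²+|b|²) with a = -1, b = -2.
a* b = 2, so ⟨σ_x⟩ = 4/5.
⟨S_x⟩ = (ħ/2)·⟨σ_x⟩.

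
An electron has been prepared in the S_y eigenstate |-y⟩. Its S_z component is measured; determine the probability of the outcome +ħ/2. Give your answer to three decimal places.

In the S_z basis, |-y⟩ = (|+z⟩ - i|-z⟩)/√2 and |+z⟩ = |+z⟩.
|⟨+z|-y⟩|² = 1/2.

0.500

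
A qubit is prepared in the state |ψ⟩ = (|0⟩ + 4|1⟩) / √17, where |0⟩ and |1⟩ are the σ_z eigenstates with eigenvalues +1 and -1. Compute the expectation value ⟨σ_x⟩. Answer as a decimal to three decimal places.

0.471

⟨σ_x⟩ = 2 Re(a* b)/(|a|²+|b|²) with a = 1, b = 4.
a* b = 4, so ⟨σ_x⟩ = 8/17.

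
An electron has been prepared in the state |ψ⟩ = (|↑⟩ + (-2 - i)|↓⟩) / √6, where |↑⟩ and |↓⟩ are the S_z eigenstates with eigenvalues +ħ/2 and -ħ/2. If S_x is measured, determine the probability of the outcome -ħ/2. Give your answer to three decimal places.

0.833

|-x⟩ = (|↑⟩ - |↓⟩)/√2, so ⟨-x|ψ⟩ = (3 + i) / (√2·√6).
P = |3 + i|² / 12 = 10/12.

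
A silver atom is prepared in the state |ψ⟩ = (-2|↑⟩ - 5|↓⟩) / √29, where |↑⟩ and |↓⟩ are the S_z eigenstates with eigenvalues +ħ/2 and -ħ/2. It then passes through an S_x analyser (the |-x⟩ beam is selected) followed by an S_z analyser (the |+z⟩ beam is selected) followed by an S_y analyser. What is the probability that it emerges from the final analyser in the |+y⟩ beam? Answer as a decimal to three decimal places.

0.039

First analyser (S_x): P(|-x⟩) = |⟨-x|ψ⟩|² = 9/58.
After stage 1 the state is |-x⟩; P(|+z⟩) = |⟨+z|-x⟩|² = 1/2.
After stage 2 the state is |+z⟩; P(|+y⟩) = |⟨+y|+z⟩|² = 1/2.
Joint probability = 9/58 × 1/2 × 1/2 = 0.039.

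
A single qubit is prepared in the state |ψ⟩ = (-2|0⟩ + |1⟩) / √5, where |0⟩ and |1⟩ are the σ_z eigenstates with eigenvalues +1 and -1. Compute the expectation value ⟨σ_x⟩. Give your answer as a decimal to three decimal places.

⟨σ_x⟩ = 2 Re(a* b)/(|a|²+|b|²) with a = -2, b = 1.
a* b = -2, so ⟨σ_x⟩ = -4/5.

-0.800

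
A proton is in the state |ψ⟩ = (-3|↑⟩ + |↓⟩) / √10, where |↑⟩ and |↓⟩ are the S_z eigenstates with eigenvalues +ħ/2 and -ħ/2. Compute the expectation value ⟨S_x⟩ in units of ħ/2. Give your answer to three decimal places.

-0.600

⟨σ_x⟩ = 2 Re(a* b)/(|a|²+|b|²) with a = -3, b = 1.
a* b = -3, so ⟨σ_x⟩ = -6/10.
⟨S_x⟩ = (ħ/2)·⟨σ_x⟩.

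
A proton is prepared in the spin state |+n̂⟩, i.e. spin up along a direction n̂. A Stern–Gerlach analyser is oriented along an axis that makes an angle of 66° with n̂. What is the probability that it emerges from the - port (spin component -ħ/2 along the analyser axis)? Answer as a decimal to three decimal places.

0.297

For spin-½, the probability of finding spin-up along an axis at angle θ to the initial spin direction is cos²(θ/2); spin-down is sin²(θ/2).
θ = 66°, so P = sin²(33°) ≈ 0.297.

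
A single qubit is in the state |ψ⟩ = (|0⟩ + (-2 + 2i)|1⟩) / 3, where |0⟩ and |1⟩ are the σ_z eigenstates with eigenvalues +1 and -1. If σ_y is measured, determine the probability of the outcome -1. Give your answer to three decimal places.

0.278

|-y⟩ = (|0⟩ - i|1⟩)/√2, so ⟨-y|ψ⟩ = (-1 - 2i) / (√2·3).
P = |-1 - 2i|² / 18 = 5/18.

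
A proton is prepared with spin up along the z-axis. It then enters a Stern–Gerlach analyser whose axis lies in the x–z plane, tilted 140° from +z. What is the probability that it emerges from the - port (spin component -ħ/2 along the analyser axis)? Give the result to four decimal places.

0.8830

For spin-½, the probability of finding spin-up along an axis at angle θ to the initial spin direction is cos²(θ/2); spin-down is sin²(θ/2).
θ = 140°, so P = sin²(70°) ≈ 0.8830.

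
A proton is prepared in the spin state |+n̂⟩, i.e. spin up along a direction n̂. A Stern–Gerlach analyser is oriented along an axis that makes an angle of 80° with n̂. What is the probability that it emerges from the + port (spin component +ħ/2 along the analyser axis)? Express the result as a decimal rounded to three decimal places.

For spin-½, the probability of finding spin-up along an axis at angle θ to the initial spin direction is cos²(θ/2); spin-down is sin²(θ/2).
θ = 80°, so P = cos²(40°) ≈ 0.587.

0.587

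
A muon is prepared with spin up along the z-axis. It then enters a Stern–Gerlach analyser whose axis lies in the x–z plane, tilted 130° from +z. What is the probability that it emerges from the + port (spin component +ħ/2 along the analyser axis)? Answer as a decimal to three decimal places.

For spin-½, the probability of finding spin-up along an axis at angle θ to the initial spin direction is cos²(θ/2); spin-down is sin²(θ/2).
θ = 130°, so P = cos²(65°) ≈ 0.179.

0.179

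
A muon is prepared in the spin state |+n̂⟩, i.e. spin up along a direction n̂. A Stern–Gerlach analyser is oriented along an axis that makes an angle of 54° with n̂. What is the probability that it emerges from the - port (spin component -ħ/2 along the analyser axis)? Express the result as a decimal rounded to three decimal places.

For spin-½, the probability of finding spin-up along an axis at angle θ to the initial spin direction is cos²(θ/2); spin-down is sin²(θ/2).
θ = 54°, so P = sin²(27°) ≈ 0.206.

0.206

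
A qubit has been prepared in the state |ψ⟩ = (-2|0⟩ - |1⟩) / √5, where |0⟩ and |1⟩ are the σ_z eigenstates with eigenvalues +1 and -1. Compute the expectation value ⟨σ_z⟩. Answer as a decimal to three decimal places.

0.600

⟨σ_z⟩ = |a|² - |b|² divided by |a|²+|b|², with a, b the |0⟩, |1⟩ amplitudes.
= (4 - 1)/5 = 3/5.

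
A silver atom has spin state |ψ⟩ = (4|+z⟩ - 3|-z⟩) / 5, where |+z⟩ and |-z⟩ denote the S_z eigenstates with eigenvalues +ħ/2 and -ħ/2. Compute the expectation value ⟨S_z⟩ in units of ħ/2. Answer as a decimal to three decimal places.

0.280

⟨σ_z⟩ = |a|² - |b|² divided by |a|²+|b|², with a, b the |+z⟩, |-z⟩ amplitudes.
= (16 - 9)/25 = 7/25.
⟨S_z⟩ = (ħ/2)·⟨σ_z⟩.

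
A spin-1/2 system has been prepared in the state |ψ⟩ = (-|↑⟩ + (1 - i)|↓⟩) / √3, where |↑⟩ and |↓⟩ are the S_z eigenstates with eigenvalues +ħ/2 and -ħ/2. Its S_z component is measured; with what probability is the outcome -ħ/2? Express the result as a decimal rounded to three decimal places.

The -ħ/2 outcome corresponds to |↓⟩. Its amplitude in |ψ⟩ is (1 - i)/√3.
P = |1 - i|² / 3 = 2/3.

0.667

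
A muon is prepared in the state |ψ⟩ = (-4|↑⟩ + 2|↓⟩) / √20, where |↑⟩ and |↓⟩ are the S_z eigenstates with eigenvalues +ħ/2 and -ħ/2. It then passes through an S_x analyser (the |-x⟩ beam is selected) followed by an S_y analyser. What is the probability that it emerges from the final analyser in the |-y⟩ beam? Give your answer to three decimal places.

0.450

First analyser (S_x): P(|-x⟩) = |⟨-x|ψ⟩|² = 36/40.
After stage 1 the state is |-x⟩; P(|-y⟩) = |⟨-y|-x⟩|² = 1/2.
Joint probability = 36/40 × 1/2 = 0.450.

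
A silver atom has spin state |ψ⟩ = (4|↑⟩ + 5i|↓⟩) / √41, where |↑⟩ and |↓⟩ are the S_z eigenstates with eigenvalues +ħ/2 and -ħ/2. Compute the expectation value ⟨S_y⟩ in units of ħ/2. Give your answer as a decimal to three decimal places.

⟨σ_y⟩ = 2 Im(a* b)/(|a|²+|b|²) with a = 4, b = 5i.
a* b = 20i, so ⟨σ_y⟩ = 40/41.
⟨S_y⟩ = (ħ/2)·⟨σ_y⟩.

0.976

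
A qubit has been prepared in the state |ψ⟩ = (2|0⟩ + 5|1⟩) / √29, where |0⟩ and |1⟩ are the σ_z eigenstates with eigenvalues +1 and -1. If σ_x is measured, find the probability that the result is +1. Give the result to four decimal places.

|+x⟩ = (|0⟩ + |1⟩)/√2, so ⟨+x|ψ⟩ = (7) / (√2·√29).
P = |7|² / 58 = 49/58.

0.8448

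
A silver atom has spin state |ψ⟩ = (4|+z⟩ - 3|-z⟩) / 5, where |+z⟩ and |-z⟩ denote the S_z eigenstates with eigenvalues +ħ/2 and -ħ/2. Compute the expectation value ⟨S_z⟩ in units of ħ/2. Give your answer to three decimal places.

0.280

⟨σ_z⟩ = |a|² - |b|² divided by |a|²+|b|², with a, b the |+z⟩, |-z⟩ amplitudes.
= (16 - 9)/25 = 7/25.
⟨S_z⟩ = (ħ/2)·⟨σ_z⟩.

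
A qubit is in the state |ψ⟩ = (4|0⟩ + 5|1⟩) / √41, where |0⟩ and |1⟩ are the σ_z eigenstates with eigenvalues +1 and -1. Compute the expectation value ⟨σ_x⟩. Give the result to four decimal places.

0.9756

⟨σ_x⟩ = 2 Re(a* b)/(|a|²+|b|²) with a = 4, b = 5.
a* b = 20, so ⟨σ_x⟩ = 40/41.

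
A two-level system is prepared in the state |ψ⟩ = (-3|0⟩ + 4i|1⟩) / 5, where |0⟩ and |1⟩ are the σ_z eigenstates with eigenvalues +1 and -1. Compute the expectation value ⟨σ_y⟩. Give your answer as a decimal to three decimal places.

-0.960

⟨σ_y⟩ = 2 Im(a* b)/(|a|²+|b|²) with a = -3, b = 4i.
a* b = -12i, so ⟨σ_y⟩ = -24/25.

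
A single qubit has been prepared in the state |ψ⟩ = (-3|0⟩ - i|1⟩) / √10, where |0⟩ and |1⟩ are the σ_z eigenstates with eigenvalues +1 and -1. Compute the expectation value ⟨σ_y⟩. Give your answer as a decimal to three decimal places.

⟨σ_y⟩ = 2 Im(a* b)/(|a|²+|b|²) with a = -3, b = -i.
a* b = 3i, so ⟨σ_y⟩ = 6/10.

0.600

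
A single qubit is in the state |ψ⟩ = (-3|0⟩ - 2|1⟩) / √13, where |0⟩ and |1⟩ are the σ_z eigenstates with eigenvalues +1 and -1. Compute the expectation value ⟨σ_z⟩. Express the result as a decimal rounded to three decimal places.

0.385

⟨σ_z⟩ = |a|² - |b|² divided by |a|²+|b|², with a, b the |0⟩, |1⟩ amplitudes.
= (9 - 4)/13 = 5/13.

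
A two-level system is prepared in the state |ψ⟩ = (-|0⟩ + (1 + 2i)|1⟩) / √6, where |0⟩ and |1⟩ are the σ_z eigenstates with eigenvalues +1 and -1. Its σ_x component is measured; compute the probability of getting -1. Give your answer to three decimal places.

0.667

|-x⟩ = (|0⟩ - |1⟩)/√2, so ⟨-x|ψ⟩ = (-2 - 2i) / (√2·√6).
P = |-2 - 2i|² / 12 = 8/12.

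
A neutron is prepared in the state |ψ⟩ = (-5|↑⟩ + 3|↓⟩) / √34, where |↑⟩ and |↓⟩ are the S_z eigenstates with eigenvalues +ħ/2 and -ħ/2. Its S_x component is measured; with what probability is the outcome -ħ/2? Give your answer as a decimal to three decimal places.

0.941

|-x⟩ = (|↑⟩ - |↓⟩)/√2, so ⟨-x|ψ⟩ = (-8) / (√2·√34).
P = |-8|² / 68 = 64/68.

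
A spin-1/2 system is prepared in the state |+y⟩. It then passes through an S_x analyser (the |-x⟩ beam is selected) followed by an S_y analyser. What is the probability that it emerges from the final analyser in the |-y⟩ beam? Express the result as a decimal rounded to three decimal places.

First analyser (S_x): from |+y⟩, P(|-x⟩) = 1/2.
After stage 1 the state is |-x⟩; P(|-y⟩) = |⟨-y|-x⟩|² = 1/2.
Joint probability = 1/2 × 1/2 = 0.250.

0.250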